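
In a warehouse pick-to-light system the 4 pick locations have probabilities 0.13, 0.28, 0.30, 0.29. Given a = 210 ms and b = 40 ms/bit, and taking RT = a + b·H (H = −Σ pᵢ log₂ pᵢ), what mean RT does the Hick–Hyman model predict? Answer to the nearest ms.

Entropy contributions −pᵢ log₂ pᵢ: 0.3826, 0.5142, 0.5211, 0.5179; sum H = 1.9359 bits.
RT = a + bH = 210 + 40·1.9359 = 287.43 ms.

287 ms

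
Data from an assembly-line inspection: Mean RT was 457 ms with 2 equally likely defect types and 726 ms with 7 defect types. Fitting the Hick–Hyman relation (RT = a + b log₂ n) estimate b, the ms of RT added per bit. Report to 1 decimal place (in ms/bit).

148.8 ms/bit

Slope: b = (726 − 457) / (log₂ 7 − log₂ 2) = 269/1.8074 = 148.836 ms/bit.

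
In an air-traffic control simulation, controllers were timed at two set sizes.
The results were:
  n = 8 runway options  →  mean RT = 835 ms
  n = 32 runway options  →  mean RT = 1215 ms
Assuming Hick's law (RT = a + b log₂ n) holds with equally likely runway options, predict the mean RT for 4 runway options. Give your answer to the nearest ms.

645 ms

With log₂ n on the abscissa the relation is linear; from the two conditions:
  b = (1215 − 835) / (log₂ 32 − log₂ 8) = 380 / (5 − 3) = 190 ms/bit
  a = 835 − 190 × 3 = 265 ms
Then RT(4) = 265 + 190 × log₂ 4 = 265 + 190 × 2 ≈ 645.000 ms.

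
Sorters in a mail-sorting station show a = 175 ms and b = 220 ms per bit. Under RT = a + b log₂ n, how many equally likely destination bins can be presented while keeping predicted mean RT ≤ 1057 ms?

16

Information budget: (1057 − 175)/220 = 4.0091 bits, so n ≤ 2^4.0091 = 16.101 → at most 16.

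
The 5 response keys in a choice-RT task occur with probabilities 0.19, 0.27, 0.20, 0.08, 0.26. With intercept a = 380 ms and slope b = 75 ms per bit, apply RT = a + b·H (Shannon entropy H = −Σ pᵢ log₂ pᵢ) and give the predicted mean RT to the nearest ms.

547 ms

H = 0.19·log₂(1/0.19) + 0.27·log₂(1/0.27) + 0.20·log₂(1/0.20) + 0.08·log₂(1/0.08) + 0.26·log₂(1/0.26) = 2.2264 bits.
RT = 380 + 75 × 2.2264 = 546.98 ms.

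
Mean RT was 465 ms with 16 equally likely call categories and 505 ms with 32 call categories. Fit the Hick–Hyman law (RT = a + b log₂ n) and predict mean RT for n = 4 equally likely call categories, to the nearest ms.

Fit slope and intercept:
  b = (505 − 465) / (log₂ 32 − log₂ 16) = 40 / (5 − 4) = 40 ms/bit
  a = 465 − 40 × 4 = 305 ms
Then RT(4) = 305 + 40 × log₂ 4 = 305 + 40 × 2 ≈ 385.000 ms.

385 ms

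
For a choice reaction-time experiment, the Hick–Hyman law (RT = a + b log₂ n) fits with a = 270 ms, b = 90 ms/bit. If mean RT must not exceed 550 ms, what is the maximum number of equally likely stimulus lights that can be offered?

8

90·log₂ n ≤ 550 − 270 = 280, giving log₂ n ≤ 3.1111 and n ≤ 8.640. The largest whole number is 8.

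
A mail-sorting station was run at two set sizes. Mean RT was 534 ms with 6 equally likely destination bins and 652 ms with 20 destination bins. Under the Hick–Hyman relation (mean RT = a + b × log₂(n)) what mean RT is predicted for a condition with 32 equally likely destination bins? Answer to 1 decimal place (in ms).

698.1 ms

RT is linear in log₂ n, so two points fix the line:
  b = (652 − 534) / (log₂ 20 − log₂ 6) = 118 / (4.3219 − 2.5850) = 67.935 ms/bit
  a = 534 − 67.935 × 2.5850 = 358.392 ms
Then RT(32) = 358.392 + 67.935 × log₂ 32 = 358.392 + 67.935 × 5 ≈ 698.065 ms.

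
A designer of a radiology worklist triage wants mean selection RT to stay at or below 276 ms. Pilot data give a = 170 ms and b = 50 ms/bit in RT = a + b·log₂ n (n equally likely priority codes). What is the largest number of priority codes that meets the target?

4

Set 170 + 50·log₂ n ≤ 276 → log₂ n ≤ (276 − 170)/50 = 2.1200.
So n ≤ 2^2.1200 = 4.347; the largest integer n is 4.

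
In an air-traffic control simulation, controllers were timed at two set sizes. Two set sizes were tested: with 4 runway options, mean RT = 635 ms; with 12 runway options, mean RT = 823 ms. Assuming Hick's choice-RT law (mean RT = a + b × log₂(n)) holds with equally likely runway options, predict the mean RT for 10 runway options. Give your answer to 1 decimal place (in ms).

Solve the two-equation system in a and b:
  b = (823 − 635) / (log₂ 12 − log₂ 4) = 188 / (3.5850 − 2) = 118.615 ms/bit
  a = 635 − 118.615 × 2 = 397.770 ms
Then RT(10) = 397.770 + 118.615 × log₂ 10 = 397.770 + 118.615 × 3.3219 ≈ 791.800 ms.

791.8 ms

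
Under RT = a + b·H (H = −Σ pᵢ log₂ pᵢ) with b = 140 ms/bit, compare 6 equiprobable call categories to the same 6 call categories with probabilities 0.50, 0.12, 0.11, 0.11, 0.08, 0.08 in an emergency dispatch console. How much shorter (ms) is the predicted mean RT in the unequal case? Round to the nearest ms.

The RT saving is b·ΔH. Equiprobable H₀ = log₂(6) = 2.5850 bits; with the given probabilities H = 2.1507 bits.
b·(H₀ − H) = 140 × (2.5850 − 2.1507) = 60.80 ms.

61 ms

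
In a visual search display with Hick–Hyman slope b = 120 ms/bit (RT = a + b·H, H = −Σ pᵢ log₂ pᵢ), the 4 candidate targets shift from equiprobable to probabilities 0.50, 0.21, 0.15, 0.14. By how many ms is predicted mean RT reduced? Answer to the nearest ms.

26 ms

Equiprobable entropy H₀ = log₂ 4 = 2.0000 bits.
Skewed entropy H = −Σ pᵢ log₂ pᵢ = 1.7805 bits.
ΔRT = b·(H₀ − H) = 120 × 0.2195 = 26.34 ms.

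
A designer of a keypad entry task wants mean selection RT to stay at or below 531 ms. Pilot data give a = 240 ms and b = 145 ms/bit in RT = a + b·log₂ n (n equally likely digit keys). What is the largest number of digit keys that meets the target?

4

Set 240 + 145·log₂ n ≤ 531 → log₂ n ≤ (531 − 240)/145 = 2.0069.
So n ≤ 2^2.0069 = 4.019; the largest integer n is 4.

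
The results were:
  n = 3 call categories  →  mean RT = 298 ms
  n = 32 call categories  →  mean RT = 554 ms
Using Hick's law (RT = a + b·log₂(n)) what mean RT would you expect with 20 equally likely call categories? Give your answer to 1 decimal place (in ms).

503.2 ms

RT is linear in log₂ n, so two points fix the line:
  b = (554 − 298) / (log₂ 32 − log₂ 3) = 256 / (5 − 1.5850) = 74.963 ms/bit
  a = 298 − 74.963 × 1.5850 = 179.187 ms
Then RT(20) = 179.187 + 74.963 × log₂ 20 = 179.187 + 74.963 × 4.3219 ≈ 503.170 ms.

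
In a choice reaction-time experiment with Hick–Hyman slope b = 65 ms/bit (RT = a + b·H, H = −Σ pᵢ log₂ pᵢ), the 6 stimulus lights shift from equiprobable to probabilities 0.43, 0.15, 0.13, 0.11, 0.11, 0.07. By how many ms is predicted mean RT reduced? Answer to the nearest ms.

19 ms

The RT saving is b·ΔH. Equiprobable H₀ = log₂(6) = 2.5850 bits; with the given probabilities H = 2.2859 bits.
b·(H₀ − H) = 65 × (2.5850 − 2.2859) = 19.44 ms.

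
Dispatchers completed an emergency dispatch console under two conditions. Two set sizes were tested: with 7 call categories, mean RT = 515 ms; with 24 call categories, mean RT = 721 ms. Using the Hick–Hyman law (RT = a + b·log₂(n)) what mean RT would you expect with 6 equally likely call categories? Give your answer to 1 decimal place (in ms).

489.2 ms

With log₂ n on the abscissa the relation is linear; from the two conditions:
  b = (721 − 515) / (log₂ 24 − log₂ 7) = 206 / (4.5850 − 2.8074) = 115.886 ms/bit
  a = 515 − 115.886 × 2.8074 = 189.667 ms
Then RT(6) = 189.667 + 115.886 × log₂ 6 = 189.667 + 115.886 × 2.5850 ≈ 489.228 ms.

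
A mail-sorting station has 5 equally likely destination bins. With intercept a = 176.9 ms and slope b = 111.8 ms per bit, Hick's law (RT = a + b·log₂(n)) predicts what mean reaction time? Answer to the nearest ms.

436 ms

log₂(5) = 2.3219 bits, so RT = 176.9 + 111.8 × 2.3219 ≈ 436.492 ms.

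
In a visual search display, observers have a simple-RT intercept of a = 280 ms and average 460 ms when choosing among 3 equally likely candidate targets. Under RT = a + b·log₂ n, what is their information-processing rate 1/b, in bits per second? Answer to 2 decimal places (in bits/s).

Choice component = 460 − 280 = 180 ms over log₂(3) = 1.5850 bits.
b = 180 / 1.5850 = 113.567 ms/bit, so 1/b = 8.805 bits/s.

8.81 bits/s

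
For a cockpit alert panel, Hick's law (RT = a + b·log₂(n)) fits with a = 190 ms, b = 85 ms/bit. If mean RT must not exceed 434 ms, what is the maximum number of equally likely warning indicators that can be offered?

Information budget: (434 − 190)/85 = 2.8706 bits, so n ≤ 2^2.8706 = 7.314 → at most 7.

7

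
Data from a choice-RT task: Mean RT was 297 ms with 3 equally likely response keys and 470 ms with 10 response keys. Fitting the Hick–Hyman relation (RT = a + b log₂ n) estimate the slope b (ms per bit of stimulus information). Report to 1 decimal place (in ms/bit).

The slope on a log₂ axis is (470 − 297) / (3.3219 − 1.5850) = 99.599 ms/bit.

99.6 ms/bit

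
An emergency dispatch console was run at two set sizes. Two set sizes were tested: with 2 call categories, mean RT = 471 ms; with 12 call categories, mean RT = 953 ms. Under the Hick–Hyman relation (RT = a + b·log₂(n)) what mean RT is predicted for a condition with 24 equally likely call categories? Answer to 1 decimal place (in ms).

RT is linear in log₂ n, so two points fix the line:
  b = (953 − 471) / (log₂ 12 − log₂ 2) = 482 / (3.5850 − 1) = 186.463 ms/bit
  a = 471 − 186.463 × 1 = 284.537 ms
Then RT(24) = 284.537 + 186.463 × log₂ 24 = 284.537 + 186.463 × 4.5850 ≈ 1139.463 ms.

1139.5 ms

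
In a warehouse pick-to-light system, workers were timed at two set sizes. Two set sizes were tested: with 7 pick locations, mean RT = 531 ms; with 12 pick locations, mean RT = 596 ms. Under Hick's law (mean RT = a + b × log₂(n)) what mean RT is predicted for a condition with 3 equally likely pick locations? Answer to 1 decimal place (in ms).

428.8 ms

Fit slope and intercept:
  b = (596 − 531) / (log₂ 12 − log₂ 7) = 65 / (3.5850 − 2.8074) = 83.590 ms/bit
  a = 531 − 83.590 × 2.8074 = 296.334 ms
Then RT(3) = 296.334 + 83.590 × log₂ 3 = 296.334 + 83.590 × 1.5850 ≈ 428.821 ms.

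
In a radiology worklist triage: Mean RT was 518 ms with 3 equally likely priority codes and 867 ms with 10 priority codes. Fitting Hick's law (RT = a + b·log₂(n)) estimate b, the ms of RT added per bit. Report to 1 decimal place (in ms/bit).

b = (RT₂ − RT₁)/(log₂ n₂ − log₂ n₁) = (867 − 518)/(3.3219 − 1.5850) = 200.925 ms/bit.

200.9 ms/bit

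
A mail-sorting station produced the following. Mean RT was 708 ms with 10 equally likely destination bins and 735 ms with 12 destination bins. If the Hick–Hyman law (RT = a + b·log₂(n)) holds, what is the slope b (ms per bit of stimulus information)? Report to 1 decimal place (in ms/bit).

102.6 ms/bit

b = (RT₂ − RT₁)/(log₂ n₂ − log₂ n₁) = (735 − 708)/(3.5850 − 3.3219) = 102.648 ms/bit.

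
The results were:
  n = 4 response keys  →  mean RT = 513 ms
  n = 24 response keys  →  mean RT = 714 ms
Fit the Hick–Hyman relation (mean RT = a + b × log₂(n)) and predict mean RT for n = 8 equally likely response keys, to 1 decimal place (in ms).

Solve the two-equation system in a and b:
  b = (714 − 513) / (log₂ 24 − log₂ 4) = 201 / (4.5850 − 2) = 77.757 ms/bit
  a = 513 − 77.757 × 2 = 357.485 ms
Then RT(8) = 357.485 + 77.757 × log₂ 8 = 357.485 + 77.757 × 3 ≈ 590.757 ms.

590.8 ms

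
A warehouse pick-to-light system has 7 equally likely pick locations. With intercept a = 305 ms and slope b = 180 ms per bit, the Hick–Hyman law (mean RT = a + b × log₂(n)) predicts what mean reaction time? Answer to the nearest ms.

log₂(7) = 2.8074 bits, so RT = 305 + 180 × 2.8074 ≈ 810.324 ms.

810 ms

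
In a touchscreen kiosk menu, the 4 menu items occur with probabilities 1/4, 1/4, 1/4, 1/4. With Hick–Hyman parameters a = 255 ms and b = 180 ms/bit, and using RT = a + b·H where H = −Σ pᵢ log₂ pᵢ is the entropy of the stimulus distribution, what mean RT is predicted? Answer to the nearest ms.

Each term −pᵢ log₂ pᵢ: 0.25·2 + 0.25·2 + 0.25·2 + 0.25·2; summed, H = 2.000 bits.
Mean RT = a + bH = 255 + 180·2.000 = 615.00 ms.

615 ms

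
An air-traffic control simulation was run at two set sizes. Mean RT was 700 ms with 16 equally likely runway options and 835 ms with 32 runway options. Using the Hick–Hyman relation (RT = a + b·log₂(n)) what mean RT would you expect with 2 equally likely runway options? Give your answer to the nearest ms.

RT is linear in log₂ n, so two points fix the line:
  b = (835 − 700) / (log₂ 32 − log₂ 16) = 135 / (5 − 4) = 135 ms/bit
  a = 700 − 135 × 4 = 160 ms
Then RT(2) = 160 + 135 × log₂ 2 = 160 + 135 × 1 ≈ 295.000 ms.

295 ms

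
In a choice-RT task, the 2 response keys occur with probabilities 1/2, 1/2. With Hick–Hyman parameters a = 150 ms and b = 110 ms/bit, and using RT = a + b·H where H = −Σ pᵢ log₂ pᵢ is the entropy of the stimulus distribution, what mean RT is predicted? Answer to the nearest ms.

Each term −pᵢ log₂ pᵢ: 0.5·1 + 0.5·1; summed, H = 1.000 bits.
Mean RT = a + bH = 150 + 110·1.000 = 260.00 ms.

260 ms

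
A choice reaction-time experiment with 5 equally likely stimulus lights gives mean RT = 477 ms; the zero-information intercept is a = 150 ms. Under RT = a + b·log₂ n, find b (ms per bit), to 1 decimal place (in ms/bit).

140.8 ms/bit

log₂(5) = 2.3219 bits.
b = (RT − a)/log₂ n = (477 − 150) / 2.3219 = 140.831 ms/bit.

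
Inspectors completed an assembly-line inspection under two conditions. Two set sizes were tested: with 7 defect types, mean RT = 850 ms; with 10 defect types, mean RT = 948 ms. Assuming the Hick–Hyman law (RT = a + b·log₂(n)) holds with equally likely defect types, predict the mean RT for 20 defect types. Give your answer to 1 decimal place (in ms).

Fit slope and intercept:
  b = (948 − 850) / (log₂ 10 − log₂ 7) = 98 / (3.3219 − 2.8074) = 190.449 ms/bit
  a = 850 − 190.449 × 2.8074 = 315.342 ms
Then RT(20) = 315.342 + 190.449 × log₂ 20 = 315.342 + 190.449 × 4.3219 ≈ 1138.449 ms.

1138.4 ms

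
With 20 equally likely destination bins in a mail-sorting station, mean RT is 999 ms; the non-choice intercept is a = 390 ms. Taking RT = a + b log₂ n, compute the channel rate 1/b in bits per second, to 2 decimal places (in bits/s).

7.10 bits/s

Choice component = 999 − 390 = 609 ms over log₂(20) = 4.3219 bits.
b = 609 / 4.3219 = 140.909 ms/bit, so 1/b = 7.097 bits/s.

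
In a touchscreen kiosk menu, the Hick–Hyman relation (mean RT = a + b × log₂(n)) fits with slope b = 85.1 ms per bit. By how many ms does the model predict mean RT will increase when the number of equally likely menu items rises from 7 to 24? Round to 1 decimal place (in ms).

The intercept a cancels: ΔRT = b·(log₂ n₂ − log₂ n₁) = b·log₂(n₂/n₁).
log₂(24) − log₂(7) = 4.5850 − 2.8074 = 1.7776.
ΔRT = 85.1 × 1.7776 = 151.274 ms.

151.3 ms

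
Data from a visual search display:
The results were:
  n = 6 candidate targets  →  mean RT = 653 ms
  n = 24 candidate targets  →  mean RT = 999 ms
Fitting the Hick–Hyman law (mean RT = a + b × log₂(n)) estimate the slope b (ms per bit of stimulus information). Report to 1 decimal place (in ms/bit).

173.0 ms/bit

b = (RT₂ − RT₁)/(log₂ n₂ − log₂ n₁) = (999 − 653)/(4.5850 − 2.5850) = 173.000 ms/bit.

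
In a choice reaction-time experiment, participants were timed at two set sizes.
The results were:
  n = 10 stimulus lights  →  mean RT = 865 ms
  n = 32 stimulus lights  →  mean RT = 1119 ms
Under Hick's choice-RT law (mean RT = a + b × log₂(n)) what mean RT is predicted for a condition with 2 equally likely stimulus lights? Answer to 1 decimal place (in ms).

With log₂ n on the abscissa the relation is linear; from the two conditions:
  b = (1119 − 865) / (log₂ 32 − log₂ 10) = 254 / (5 − 3.3219) = 151.364 ms/bit
  a = 865 − 151.364 × 3.3219 = 362.179 ms
Then RT(2) = 362.179 + 151.364 × log₂ 2 = 362.179 + 151.364 × 1 ≈ 513.543 ms.

513.5 ms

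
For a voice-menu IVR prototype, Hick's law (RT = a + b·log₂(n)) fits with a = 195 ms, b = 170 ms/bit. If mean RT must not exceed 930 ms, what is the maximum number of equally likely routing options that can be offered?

20

170·log₂ n ≤ 930 − 195 = 735, giving log₂ n ≤ 4.3235 and n ≤ 20.022. The largest whole number is 20.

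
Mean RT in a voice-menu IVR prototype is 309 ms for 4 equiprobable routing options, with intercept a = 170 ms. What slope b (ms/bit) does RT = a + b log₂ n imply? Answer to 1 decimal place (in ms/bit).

69.5 ms/bit

b = (309 − 170) / log₂(4) = 139 / 2 = 69.500 ms/bit.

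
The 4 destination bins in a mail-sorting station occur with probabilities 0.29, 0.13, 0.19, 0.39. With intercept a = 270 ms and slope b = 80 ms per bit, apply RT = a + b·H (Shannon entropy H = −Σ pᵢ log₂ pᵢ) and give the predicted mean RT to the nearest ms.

421 ms

Entropy contributions −pᵢ log₂ pᵢ: 0.5179, 0.3826, 0.4552, 0.5298; sum H = 1.8856 bits.
RT = a + bH = 270 + 80·1.8856 = 420.85 ms.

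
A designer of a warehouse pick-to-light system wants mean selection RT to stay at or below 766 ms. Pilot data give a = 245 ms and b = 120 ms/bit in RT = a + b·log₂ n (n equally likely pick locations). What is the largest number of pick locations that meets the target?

120·log₂ n ≤ 766 − 245 = 521, giving log₂ n ≤ 4.3417 and n ≤ 20.276. The largest whole number is 20.

20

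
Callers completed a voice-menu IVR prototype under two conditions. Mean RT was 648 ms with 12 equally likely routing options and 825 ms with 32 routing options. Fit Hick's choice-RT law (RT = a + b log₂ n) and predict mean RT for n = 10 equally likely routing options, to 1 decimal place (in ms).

Solve the two-equation system in a and b:
  b = (825 − 648) / (log₂ 32 − log₂ 12) = 177 / (5 − 3.5850) = 125.085 ms/bit
  a = 648 − 125.085 × 3.5850 = 199.575 ms
Then RT(10) = 199.575 + 125.085 × log₂ 10 = 199.575 + 125.085 × 3.3219 ≈ 615.098 ms.

615.1 ms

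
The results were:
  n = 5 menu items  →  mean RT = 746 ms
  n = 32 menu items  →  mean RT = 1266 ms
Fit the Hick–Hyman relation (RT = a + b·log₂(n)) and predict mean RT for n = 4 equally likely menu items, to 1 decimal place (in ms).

683.5 ms

With log₂ n on the abscissa the relation is linear; from the two conditions:
  b = (1266 − 746) / (log₂ 32 − log₂ 5) = 520 / (5 − 2.3219) = 194.170 ms/bit
  a = 746 − 194.170 × 2.3219 = 295.152 ms
Then RT(4) = 295.152 + 194.170 × log₂ 4 = 295.152 + 194.170 × 2 ≈ 683.491 ms.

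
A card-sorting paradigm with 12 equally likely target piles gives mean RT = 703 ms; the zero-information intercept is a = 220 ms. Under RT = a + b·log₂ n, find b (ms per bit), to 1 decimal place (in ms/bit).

134.7 ms/bit

12 alternatives carry log₂ 12 = 3.5850 bits; the choice cost is 703 − 220 = 483 ms, so b = 483/3.5850 = 134.729 ms/bit.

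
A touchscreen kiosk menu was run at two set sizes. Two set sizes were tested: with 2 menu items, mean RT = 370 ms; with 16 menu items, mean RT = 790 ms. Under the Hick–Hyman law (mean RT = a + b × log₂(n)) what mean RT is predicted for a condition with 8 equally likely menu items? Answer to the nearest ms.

650 ms

Fit slope and intercept:
  b = (790 − 370) / (log₂ 16 − log₂ 2) = 420 / (4 − 1) = 140 ms/bit
  a = 370 − 140 × 1 = 230 ms
Then RT(8) = 230 + 140 × log₂ 8 = 230 + 140 × 3 ≈ 650.000 ms.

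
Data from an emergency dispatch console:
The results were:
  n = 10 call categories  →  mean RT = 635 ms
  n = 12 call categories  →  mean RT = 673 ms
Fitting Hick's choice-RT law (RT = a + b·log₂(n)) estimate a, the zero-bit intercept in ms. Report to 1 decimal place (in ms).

b = (RT₂ − RT₁)/(log₂ n₂ − log₂ n₁) = (673 − 635)/(3.5850 − 3.3219) = 144.468 ms/bit.
a = RT₁ − b·log₂ n₁ = 635 − 144.468 × 3.3219 = 155.088 ms.

155.1 ms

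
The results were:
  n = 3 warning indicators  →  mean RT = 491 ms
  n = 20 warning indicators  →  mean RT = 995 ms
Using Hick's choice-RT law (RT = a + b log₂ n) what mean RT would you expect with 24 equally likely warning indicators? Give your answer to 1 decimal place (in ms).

RT is linear in log₂ n, so two points fix the line:
  b = (995 − 491) / (log₂ 20 − log₂ 3) = 504 / (4.3219 − 1.5850) = 184.146 ms/bit
  a = 491 − 184.146 × 1.5850 = 199.136 ms
Then RT(24) = 199.136 + 184.146 × log₂ 24 = 199.136 + 184.146 × 4.5850 ≈ 1043.437 ms.

1043.4 ms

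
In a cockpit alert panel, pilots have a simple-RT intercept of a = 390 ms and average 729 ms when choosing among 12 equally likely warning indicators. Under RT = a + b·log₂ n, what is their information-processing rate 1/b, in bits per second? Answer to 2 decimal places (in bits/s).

Choice component = 729 − 390 = 339 ms over log₂(12) = 3.5850 bits.
b = 339 / 3.5850 = 94.562 ms/bit, so 1/b = 10.575 bits/s.

10.58 bits/s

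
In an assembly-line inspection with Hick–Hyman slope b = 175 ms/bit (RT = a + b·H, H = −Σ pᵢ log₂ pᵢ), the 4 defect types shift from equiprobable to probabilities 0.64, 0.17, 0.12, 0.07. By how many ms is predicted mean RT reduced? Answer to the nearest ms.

The RT saving is b·ΔH. Equiprobable H₀ = log₂(4) = 2.0000 bits; with the given probabilities H = 1.4823 bits.
b·(H₀ − H) = 175 × (2.0000 − 1.4823) = 90.60 ms.

91 ms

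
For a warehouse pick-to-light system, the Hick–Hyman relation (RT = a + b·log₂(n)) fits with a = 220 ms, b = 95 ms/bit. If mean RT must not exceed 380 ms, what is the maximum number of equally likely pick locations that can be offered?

3

95·log₂ n ≤ 380 − 220 = 160, giving log₂ n ≤ 1.6842 and n ≤ 3.214. The largest whole number is 3.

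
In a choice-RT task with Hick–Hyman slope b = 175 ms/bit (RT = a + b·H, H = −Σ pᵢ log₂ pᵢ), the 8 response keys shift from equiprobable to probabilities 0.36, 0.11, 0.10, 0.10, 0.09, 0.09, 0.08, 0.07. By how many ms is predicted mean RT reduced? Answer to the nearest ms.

47 ms

The RT saving is b·ΔH. Equiprobable H₀ = log₂(8) = 3.0000 bits; with the given probabilities H = 2.7307 bits.
b·(H₀ − H) = 175 × (3.0000 − 2.7307) = 47.13 ms.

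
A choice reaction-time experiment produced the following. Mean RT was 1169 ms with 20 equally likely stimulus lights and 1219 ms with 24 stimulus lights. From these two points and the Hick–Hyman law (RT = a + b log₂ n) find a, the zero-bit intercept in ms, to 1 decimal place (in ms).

Slope: b = (1219 − 1169) / (log₂ 24 − log₂ 20) = 50/0.2630 = 190.089 ms/bit.
Intercept: a = 1169 − 190.089·log₂(20) = 347.448 ms.

347.4 ms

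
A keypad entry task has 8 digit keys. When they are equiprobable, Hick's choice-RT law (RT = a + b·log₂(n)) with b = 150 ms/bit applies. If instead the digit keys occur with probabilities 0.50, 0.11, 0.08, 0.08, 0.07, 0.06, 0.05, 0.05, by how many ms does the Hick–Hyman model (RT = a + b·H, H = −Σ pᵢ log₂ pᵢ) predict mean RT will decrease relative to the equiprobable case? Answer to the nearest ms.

Equiprobable entropy H₀ = log₂ 8 = 3.0000 bits.
Skewed entropy H = −Σ pᵢ log₂ pᵢ = 2.3776 bits.
ΔRT = b·(H₀ − H) = 150 × 0.6224 = 93.36 ms.

93 ms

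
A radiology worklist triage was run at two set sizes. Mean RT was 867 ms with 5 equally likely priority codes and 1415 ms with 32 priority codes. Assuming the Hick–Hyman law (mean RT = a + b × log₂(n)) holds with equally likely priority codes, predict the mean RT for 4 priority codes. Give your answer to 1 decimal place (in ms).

Solve the two-equation system in a and b:
  b = (1415 − 867) / (log₂ 32 − log₂ 5) = 548 / (5 − 2.3219) = 204.625 ms/bit
  a = 867 − 204.625 × 2.3219 = 391.876 ms
Then RT(4) = 391.876 + 204.625 × log₂ 4 = 391.876 + 204.625 × 2 ≈ 801.126 ms.

801.1 ms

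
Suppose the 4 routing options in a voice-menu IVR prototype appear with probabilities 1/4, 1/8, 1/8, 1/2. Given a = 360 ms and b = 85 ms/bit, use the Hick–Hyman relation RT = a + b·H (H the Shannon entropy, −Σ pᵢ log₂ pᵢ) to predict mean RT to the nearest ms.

509 ms

H = −Σ pᵢ log₂ pᵢ = 0.25·2 + 0.125·3 + 0.125·3 + 0.5·1 = 1.750 bits.
RT = 360 + 85 × 1.750 = 508.75 ms.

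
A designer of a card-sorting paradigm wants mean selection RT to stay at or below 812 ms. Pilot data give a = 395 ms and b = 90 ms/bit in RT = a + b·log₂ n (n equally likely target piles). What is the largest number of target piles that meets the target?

Set 395 + 90·log₂ n ≤ 812 → log₂ n ≤ (812 − 395)/90 = 4.6333.
So n ≤ 2^4.6333 = 24.818; the largest integer n is 24.

24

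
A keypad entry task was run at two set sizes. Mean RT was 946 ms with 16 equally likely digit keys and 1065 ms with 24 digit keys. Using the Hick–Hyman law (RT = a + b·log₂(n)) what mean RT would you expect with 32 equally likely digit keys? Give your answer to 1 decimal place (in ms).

1149.4 ms

RT is linear in log₂ n, so two points fix the line:
  b = (1065 − 946) / (log₂ 24 − log₂ 16) = 119 / (4.5850 − 4) = 203.432 ms/bit
  a = 946 − 203.432 × 4 = 132.273 ms
Then RT(32) = 132.273 + 203.432 × log₂ 32 = 132.273 + 203.432 × 5 ≈ 1149.432 ms.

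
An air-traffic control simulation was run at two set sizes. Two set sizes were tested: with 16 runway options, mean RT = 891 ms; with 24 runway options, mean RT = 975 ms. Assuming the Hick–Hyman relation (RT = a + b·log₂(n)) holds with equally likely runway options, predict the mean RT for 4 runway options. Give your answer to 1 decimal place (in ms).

603.8 ms

Fit slope and intercept:
  b = (975 − 891) / (log₂ 24 − log₂ 16) = 84 / (4.5850 − 4) = 143.599 ms/bit
  a = 891 − 143.599 × 4 = 316.604 ms
Then RT(4) = 316.604 + 143.599 × log₂ 4 = 316.604 + 143.599 × 2 ≈ 603.802 ms.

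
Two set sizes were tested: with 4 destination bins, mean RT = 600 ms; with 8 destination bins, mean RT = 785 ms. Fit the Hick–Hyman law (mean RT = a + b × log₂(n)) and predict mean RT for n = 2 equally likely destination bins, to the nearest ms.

415 ms

RT is linear in log₂ n, so two points fix the line:
  b = (785 − 600) / (log₂ 8 − log₂ 4) = 185 / (3 − 2) = 185 ms/bit
  a = 600 − 185 × 2 = 230 ms
Then RT(2) = 230 + 185 × log₂ 2 = 230 + 185 × 1 ≈ 415.000 ms.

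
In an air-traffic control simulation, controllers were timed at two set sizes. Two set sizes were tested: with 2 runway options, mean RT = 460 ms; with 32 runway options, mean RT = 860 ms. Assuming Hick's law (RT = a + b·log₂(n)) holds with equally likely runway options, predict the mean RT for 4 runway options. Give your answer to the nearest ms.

560 ms

RT is linear in log₂ n, so two points fix the line:
  b = (860 − 460) / (log₂ 32 − log₂ 2) = 400 / (5 − 1) = 100 ms/bit
  a = 460 − 100 × 1 = 360 ms
Then RT(4) = 360 + 100 × log₂ 4 = 360 + 100 × 2 ≈ 560.000 ms.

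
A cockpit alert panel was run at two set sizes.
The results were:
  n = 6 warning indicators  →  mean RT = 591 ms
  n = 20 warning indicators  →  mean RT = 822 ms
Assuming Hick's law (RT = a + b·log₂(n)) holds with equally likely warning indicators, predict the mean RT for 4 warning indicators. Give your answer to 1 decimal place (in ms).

Fit slope and intercept:
  b = (822 − 591) / (log₂ 20 − log₂ 6) = 231 / (4.3219 − 2.5850) = 132.991 ms/bit
  a = 591 − 132.991 × 2.5850 = 247.224 ms
Then RT(4) = 247.224 + 132.991 × log₂ 4 = 247.224 + 132.991 × 2 ≈ 513.206 ms.

513.2 ms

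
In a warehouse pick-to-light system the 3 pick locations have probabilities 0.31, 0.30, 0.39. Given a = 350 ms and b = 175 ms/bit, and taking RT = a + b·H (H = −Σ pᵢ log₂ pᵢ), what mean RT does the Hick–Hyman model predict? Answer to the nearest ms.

Entropy contributions −pᵢ log₂ pᵢ: 0.5238, 0.5211, 0.5298; sum H = 1.5747 bits.
RT = a + bH = 350 + 175·1.5747 = 625.57 ms.

626 ms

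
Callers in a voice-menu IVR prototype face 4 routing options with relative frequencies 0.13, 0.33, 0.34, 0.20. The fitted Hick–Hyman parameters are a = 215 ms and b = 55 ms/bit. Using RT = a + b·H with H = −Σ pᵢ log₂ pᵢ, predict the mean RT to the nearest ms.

Entropy contributions −pᵢ log₂ pᵢ: 0.3826, 0.5278, 0.5292, 0.4644; sum H = 1.9040 bits.
RT = a + bH = 215 + 55·1.9040 = 319.72 ms.

320 ms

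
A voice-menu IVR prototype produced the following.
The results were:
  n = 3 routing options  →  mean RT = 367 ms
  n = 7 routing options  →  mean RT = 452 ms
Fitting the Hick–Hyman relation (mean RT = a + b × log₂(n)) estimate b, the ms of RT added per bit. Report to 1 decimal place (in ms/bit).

Slope: b = (452 − 367) / (log₂ 7 − log₂ 3) = 85/1.2224 = 69.536 ms/bit.

69.5 ms/bit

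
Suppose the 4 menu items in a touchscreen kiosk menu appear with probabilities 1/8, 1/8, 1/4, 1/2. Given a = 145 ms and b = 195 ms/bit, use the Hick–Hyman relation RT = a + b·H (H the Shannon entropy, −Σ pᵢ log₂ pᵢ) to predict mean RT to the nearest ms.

486 ms

Each term −pᵢ log₂ pᵢ: 0.125·3 + 0.125·3 + 0.25·2 + 0.5·1; summed, H = 1.750 bits.
Mean RT = a + bH = 145 + 195·1.750 = 486.25 ms.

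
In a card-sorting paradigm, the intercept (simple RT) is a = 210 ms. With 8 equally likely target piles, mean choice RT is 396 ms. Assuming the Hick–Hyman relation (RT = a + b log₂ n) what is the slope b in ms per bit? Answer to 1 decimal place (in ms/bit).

8 alternatives carry log₂ 8 = 3 bits; the choice cost is 396 − 210 = 186 ms, so b = 186/3 = 62.000 ms/bit.

62.0 ms/bit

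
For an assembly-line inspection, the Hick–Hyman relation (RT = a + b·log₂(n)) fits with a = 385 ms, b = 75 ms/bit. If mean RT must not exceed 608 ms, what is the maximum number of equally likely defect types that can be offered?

7

Information budget: (608 − 385)/75 = 2.9733 bits, so n ≤ 2^2.9733 = 7.853 → at most 7.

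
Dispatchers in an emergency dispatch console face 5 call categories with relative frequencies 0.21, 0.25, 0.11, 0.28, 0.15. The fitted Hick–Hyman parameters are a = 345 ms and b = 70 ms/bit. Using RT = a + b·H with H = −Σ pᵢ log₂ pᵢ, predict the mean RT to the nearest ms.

502 ms

Entropy contributions −pᵢ log₂ pᵢ: 0.4728, 0.5000, 0.3503, 0.5142, 0.4105; sum H = 2.2479 bits.
RT = a + bH = 345 + 70·2.2479 = 502.35 ms.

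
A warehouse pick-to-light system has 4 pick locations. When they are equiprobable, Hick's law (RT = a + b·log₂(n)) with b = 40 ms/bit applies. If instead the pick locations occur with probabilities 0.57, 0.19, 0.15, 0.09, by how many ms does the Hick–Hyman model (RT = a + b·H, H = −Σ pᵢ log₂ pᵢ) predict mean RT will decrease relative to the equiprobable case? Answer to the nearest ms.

Equiprobable entropy H₀ = log₂ 4 = 2.0000 bits.
Skewed entropy H = −Σ pᵢ log₂ pᵢ = 1.6407 bits.
ΔRT = b·(H₀ − H) = 40 × 0.3593 = 14.37 ms.

14 ms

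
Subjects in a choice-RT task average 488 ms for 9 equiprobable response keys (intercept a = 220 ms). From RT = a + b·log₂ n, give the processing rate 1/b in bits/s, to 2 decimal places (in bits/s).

11.83 bits/s

b = (488 − 220)/log₂ 9 = 268/3.1699 = 84.545 ms per bit = 0.08454 s/bit; the reciprocal is 11.828 bits/s.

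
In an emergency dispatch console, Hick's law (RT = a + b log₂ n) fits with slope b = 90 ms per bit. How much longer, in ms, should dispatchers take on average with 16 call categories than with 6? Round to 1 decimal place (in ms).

The intercept a cancels: ΔRT = b·(log₂ n₂ − log₂ n₁) = b·log₂(n₂/n₁).
log₂(16) − log₂(6) = 4 − 2.5850 = 1.4150.
ΔRT = 90 × 1.4150 = 127.353 ms.

127.4 ms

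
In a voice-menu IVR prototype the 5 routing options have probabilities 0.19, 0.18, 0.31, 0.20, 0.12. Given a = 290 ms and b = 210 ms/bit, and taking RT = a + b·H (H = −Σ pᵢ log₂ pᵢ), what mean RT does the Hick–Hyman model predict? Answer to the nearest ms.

Entropy contributions −pᵢ log₂ pᵢ: 0.4552, 0.4453, 0.5238, 0.4644, 0.3671; sum H = 2.2558 bits.
RT = a + bH = 290 + 210·2.2558 = 763.71 ms.

764 ms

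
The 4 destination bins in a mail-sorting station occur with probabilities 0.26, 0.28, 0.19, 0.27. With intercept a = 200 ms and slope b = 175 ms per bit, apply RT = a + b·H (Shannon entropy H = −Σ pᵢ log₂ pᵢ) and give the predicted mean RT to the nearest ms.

547 ms

Entropy contributions −pᵢ log₂ pᵢ: 0.5053, 0.5142, 0.4552, 0.5100; sum H = 1.9848 bits.
RT = a + bH = 200 + 175·1.9848 = 547.33 ms.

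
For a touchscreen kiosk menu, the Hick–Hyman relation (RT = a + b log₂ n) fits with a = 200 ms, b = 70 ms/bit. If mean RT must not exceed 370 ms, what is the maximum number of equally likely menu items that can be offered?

5

Set 200 + 70·log₂ n ≤ 370 → log₂ n ≤ (370 − 200)/70 = 2.4286.
So n ≤ 2^2.4286 = 5.384; the largest integer n is 5.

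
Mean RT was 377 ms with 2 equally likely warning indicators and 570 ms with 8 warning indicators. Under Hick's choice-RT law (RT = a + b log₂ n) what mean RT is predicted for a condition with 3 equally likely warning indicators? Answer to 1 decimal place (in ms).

With log₂ n on the abscissa the relation is linear; from the two conditions:
  b = (570 − 377) / (log₂ 8 − log₂ 2) = 193 / (3 − 1) = 96.500 ms/bit
  a = 377 − 96.500 × 1 = 280.500 ms
Then RT(3) = 280.500 + 96.500 × log₂ 3 = 280.500 + 96.500 × 1.5850 ≈ 433.449 ms.

433.4 ms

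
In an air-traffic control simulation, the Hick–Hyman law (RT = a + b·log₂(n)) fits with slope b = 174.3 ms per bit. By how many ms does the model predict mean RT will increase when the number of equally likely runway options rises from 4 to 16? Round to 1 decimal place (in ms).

348.6 ms

ΔRT = (a + b log₂ n₂) − (a + b log₂ n₁) = b·(log₂ n₂ − log₂ n₁).
log₂(16) − log₂(4) = log₂(16/4) = log₂(4) = 2.
ΔRT = 174.3 × 2.0000 = 348.600 ms.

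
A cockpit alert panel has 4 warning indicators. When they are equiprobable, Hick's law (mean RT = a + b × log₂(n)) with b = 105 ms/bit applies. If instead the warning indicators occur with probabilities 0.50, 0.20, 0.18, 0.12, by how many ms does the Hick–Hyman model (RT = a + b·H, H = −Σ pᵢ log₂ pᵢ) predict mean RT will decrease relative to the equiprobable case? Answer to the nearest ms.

23 ms

Equiprobable entropy H₀ = log₂ 4 = 2.0000 bits.
Skewed entropy H = −Σ pᵢ log₂ pᵢ = 1.7768 bits.
ΔRT = b·(H₀ − H) = 105 × 0.2232 = 23.44 ms.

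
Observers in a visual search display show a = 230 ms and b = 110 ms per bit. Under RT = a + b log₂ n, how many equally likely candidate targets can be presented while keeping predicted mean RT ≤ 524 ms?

6

110·log₂ n ≤ 524 − 230 = 294, giving log₂ n ≤ 2.6727 and n ≤ 6.376. The largest whole number is 6.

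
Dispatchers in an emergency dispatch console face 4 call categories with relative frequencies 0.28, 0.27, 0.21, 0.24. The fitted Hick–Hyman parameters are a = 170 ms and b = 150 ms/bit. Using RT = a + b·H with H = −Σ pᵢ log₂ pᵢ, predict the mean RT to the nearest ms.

Entropy contributions −pᵢ log₂ pᵢ: 0.5142, 0.5100, 0.4728, 0.4941; sum H = 1.9912 bits.
RT = a + bH = 170 + 150·1.9912 = 468.68 ms.

469 ms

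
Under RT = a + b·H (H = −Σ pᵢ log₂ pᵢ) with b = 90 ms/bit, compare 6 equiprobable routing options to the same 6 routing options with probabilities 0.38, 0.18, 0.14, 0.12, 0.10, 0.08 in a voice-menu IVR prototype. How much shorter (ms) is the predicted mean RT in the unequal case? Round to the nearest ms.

The RT saving is b·ΔH. Equiprobable H₀ = log₂(6) = 2.5850 bits; with the given probabilities H = 2.3636 bits.
b·(H₀ − H) = 90 × (2.5850 − 2.3636) = 19.92 ms.

20 ms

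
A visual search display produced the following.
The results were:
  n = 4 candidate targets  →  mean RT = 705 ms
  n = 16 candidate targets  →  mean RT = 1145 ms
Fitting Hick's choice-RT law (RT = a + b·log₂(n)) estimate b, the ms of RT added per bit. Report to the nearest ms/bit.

The slope on a log₂ axis is (1145 − 705) / (4 − 2) = 220 ms/bit.

220 ms/bit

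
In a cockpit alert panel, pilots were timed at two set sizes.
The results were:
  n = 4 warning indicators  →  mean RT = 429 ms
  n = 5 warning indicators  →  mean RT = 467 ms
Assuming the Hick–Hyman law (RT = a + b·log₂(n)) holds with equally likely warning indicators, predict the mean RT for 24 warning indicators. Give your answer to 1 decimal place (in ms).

Fit slope and intercept:
  b = (467 − 429) / (log₂ 5 − log₂ 4) = 38 / (2.3219 − 2) = 118.039 ms/bit
  a = 429 − 118.039 × 2 = 192.922 ms
Then RT(24) = 192.922 + 118.039 × log₂ 24 = 192.922 + 118.039 × 4.5850 ≈ 734.126 ms.

734.1 ms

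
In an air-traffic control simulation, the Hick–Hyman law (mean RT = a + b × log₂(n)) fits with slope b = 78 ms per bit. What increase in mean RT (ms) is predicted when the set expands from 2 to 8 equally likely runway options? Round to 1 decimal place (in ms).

156.0 ms

Only the slope matters, since a is common to both: ΔRT = b·log₂(n₂/n₁).
log₂(8) − log₂(2) = log₂(8/2) = log₂(4) = 2.
ΔRT = 78 × 2.0000 = 156.000 ms.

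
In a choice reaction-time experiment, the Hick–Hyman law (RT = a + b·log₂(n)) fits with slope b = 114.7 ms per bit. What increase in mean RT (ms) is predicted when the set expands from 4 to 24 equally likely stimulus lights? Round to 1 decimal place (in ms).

The intercept a cancels: ΔRT = b·(log₂ n₂ − log₂ n₁) = b·log₂(n₂/n₁).
log₂(24) − log₂(4) = 4.5850 − 2 = 2.5850.
ΔRT = 114.7 × 2.5850 = 296.495 ms.

296.5 ms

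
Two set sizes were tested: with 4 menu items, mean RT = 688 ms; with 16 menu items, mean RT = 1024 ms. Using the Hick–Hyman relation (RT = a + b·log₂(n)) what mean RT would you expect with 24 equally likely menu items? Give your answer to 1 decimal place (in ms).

1122.3 ms

Fit slope and intercept:
  b = (1024 − 688) / (log₂ 16 − log₂ 4) = 336 / (4 − 2) = 168.000 ms/bit
  a = 688 − 168.000 × 2 = 352.000 ms
Then RT(24) = 352.000 + 168.000 × log₂ 24 = 352.000 + 168.000 × 4.5850 ≈ 1122.274 ms.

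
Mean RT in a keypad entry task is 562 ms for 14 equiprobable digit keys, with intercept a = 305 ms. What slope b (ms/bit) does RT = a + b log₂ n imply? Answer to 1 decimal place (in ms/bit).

log₂(14) = 3.8074 bits.
b = (RT − a)/log₂ n = (562 − 305) / 3.8074 = 67.501 ms/bit.

67.5 ms/bit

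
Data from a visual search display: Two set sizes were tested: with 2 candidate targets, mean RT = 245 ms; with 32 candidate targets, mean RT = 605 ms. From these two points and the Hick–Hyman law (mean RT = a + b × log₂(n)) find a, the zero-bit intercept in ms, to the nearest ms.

The slope on a log₂ axis is (605 − 245) / (5 − 1) = 90 ms/bit.
a = RT₁ − b·log₂ n₁ = 245 − 90 × 1 = 155.000 ms.

155 ms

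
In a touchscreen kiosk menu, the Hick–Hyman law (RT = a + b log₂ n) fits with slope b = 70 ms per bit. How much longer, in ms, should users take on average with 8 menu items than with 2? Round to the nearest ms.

ΔRT = (a + b log₂ n₂) − (a + b log₂ n₁) = b·(log₂ n₂ − log₂ n₁).
log₂(8) − log₂(2) = log₂(8/2) = log₂(4) = 2.
ΔRT = 70 × 2.0000 = 140.000 ms.

140 ms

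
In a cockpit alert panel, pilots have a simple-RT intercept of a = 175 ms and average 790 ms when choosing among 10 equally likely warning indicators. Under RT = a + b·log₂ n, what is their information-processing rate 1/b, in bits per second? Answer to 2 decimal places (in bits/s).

b = (790 − 175)/log₂ 10 = 615/3.3219 = 185.133 ms per bit = 0.18513 s/bit; the reciprocal is 5.402 bits/s.

5.40 bits/s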